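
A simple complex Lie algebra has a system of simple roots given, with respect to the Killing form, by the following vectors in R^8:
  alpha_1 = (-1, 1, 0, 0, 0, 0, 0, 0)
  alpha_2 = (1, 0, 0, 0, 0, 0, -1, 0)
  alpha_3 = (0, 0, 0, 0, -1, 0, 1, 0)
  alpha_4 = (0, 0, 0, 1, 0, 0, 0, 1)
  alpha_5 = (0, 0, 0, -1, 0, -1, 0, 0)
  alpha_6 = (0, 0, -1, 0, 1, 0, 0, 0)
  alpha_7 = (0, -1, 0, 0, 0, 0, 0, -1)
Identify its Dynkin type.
Compute the Cartan integers a_ij = 2(alpha_i, alpha_j)/(alpha_j, alpha_j); the resulting 7x7 Cartan matrix is
[[2, -1, 0, 0, 0, 0, -1], [-1, 2, -1, 0, 0, 0, 0], [0, -1, 2, 0, 0, -1, 0], [0, 0, 0, 2, -1, 0, -1], [0, 0, 0, -1, 2, 0, 0], [0, 0, -1, 0, 0, 2, 0], [-1, 0, 0, -1, 0, 0, 2]].
All simple roots have the same length, so the diagram is simply laced. The associated Dynkin diagram is a chain of 7 nodes with single edges (A_7), so the type is A_7 (the algebra sl(8)).

A7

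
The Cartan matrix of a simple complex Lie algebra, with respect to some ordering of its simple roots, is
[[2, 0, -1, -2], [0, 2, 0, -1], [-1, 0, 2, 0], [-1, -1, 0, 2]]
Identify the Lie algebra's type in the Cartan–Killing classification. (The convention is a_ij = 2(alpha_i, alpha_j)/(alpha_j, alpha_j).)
The matrix has rank 4 with 2's on the diagonal. Reading the off-diagonal entries as Dynkin edges (a single edge where a_ij = a_ji = -1; a double or triple edge where a_ij * a_ji = 2 or 3), the diagram is a chain of 4 nodes with a double edge between the middle two (F_4). One simple-root ordering that puts it in standard form is (alpha_3, alpha_1, alpha_4, alpha_2). So the algebra is type F_4.

F4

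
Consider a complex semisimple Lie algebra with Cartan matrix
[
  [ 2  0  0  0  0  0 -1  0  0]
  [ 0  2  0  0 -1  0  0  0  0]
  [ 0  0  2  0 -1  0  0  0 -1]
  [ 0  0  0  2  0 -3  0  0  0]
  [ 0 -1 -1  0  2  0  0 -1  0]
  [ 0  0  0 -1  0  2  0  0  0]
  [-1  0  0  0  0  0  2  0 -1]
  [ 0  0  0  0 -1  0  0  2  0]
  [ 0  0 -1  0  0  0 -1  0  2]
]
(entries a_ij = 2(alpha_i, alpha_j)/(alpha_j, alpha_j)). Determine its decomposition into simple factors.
D_7 (so(14)) ⊕ G_2

The diagram associated to this matrix has two connected components: the simple roots {alpha_1, alpha_2, alpha_3, alpha_5, alpha_7, alpha_8, alpha_9} form a chain of 5 nodes with a fork of two nodes at one end (D_7), and {alpha_4, alpha_6} form two nodes joined by a triple edge (G_2). A semisimple Lie algebra decomposes uniquely as the direct sum of simple ideals, one per connected component of its Dynkin diagram, so g ≅ D_7 ⊕ G_2 (dimension 91 + 14 = 105).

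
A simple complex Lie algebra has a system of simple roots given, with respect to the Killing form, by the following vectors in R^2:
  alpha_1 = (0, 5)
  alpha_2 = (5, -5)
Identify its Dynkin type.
B_2 (so(5))

Compute the Cartan integers a_ij = 2(alpha_i, alpha_j)/(alpha_j, alpha_j); the resulting 2x2 Cartan matrix is
[[2, -1], [-2, 2]].
The roots have two lengths (squared-length ratio 2:1); the short ones are alpha_{1}. The associated Dynkin diagram is a chain of 2 nodes with a double edge at one end; the terminal node there is the unique short simple root (B_2), so the type is B_2 (the algebra so(5)).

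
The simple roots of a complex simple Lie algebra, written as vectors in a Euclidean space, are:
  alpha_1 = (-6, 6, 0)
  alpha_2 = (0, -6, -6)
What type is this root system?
Compute the Cartan integers a_ij = 2(alpha_i, alpha_j)/(alpha_j, alpha_j); the resulting 2x2 Cartan matrix is
[[2, -1], [-1, 2]].
All simple roots have the same length, so the diagram is simply laced. The associated Dynkin diagram is a chain of 2 nodes with single edges (A_2), so the type is A_2 (the algebra sl(3)).

type A_2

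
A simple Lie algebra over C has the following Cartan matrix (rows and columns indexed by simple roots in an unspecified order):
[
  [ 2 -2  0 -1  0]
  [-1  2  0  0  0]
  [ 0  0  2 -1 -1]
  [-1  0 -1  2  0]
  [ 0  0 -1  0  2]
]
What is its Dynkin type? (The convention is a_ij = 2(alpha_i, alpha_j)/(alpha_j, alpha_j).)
B5

The matrix has rank 5 with 2's on the diagonal. Reading the off-diagonal entries as Dynkin edges (a single edge where a_ij = a_ji = -1; a double or triple edge where a_ij * a_ji = 2 or 3), the diagram is a chain of 5 nodes with a double edge at one end; the terminal node there is the unique short simple root (B_5). One simple-root ordering that puts it in standard form is (alpha_5, alpha_3, alpha_4, alpha_1, alpha_2). So the algebra is type B_5, i.e. so(11).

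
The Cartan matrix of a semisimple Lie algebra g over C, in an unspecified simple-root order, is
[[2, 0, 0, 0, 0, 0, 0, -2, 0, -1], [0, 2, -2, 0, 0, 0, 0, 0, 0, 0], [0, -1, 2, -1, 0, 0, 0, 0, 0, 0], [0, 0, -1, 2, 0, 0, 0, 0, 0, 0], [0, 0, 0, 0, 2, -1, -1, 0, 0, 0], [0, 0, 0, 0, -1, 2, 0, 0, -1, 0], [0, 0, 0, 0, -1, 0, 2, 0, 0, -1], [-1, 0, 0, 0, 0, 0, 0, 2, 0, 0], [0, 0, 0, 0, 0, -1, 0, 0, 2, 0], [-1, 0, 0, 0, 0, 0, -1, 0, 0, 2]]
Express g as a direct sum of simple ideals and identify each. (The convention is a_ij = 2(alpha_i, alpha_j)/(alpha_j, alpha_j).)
B_7 (so(15)) + C_3 (sp(6))

The diagram associated to this matrix has two connected components: the simple roots {alpha_1, alpha_5, alpha_6, alpha_7, alpha_8, alpha_9, alpha_10} form a chain of 7 nodes with a double edge at one end; the terminal node there is the unique short simple root (B_7), and {alpha_2, alpha_3, alpha_4} form a chain of 3 nodes with a double edge at one end; the terminal node there is the unique long simple root (C_3). A semisimple Lie algebra decomposes uniquely as the direct sum of simple ideals, one per connected component of its Dynkin diagram, so g ≅ B_7 ⊕ C_3 (dimension 105 + 21 = 126).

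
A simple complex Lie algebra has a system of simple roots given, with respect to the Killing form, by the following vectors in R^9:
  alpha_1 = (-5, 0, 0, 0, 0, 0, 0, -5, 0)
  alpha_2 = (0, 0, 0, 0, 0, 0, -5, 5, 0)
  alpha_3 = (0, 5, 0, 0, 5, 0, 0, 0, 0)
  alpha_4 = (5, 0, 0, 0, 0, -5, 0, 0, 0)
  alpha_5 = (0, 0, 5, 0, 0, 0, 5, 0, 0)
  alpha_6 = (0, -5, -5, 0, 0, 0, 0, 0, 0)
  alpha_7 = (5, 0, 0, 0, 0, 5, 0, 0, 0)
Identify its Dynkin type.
D_7 (so(14))

Compute the Cartan integers a_ij = 2(alpha_i, alpha_j)/(alpha_j, alpha_j); the resulting 7x7 Cartan matrix is
[[2, -1, 0, -1, 0, 0, -1], [-1, 2, 0, 0, -1, 0, 0], [0, 0, 2, 0, 0, -1, 0], [-1, 0, 0, 2, 0, 0, 0], [0, -1, 0, 0, 2, -1, 0], [0, 0, -1, 0, -1, 2, 0], [-1, 0, 0, 0, 0, 0, 2]].
All simple roots have the same length, so the diagram is simply laced. The associated Dynkin diagram is a chain of 5 nodes with a fork of two nodes at one end (D_7), so the type is D_7 (the algebra so(14)).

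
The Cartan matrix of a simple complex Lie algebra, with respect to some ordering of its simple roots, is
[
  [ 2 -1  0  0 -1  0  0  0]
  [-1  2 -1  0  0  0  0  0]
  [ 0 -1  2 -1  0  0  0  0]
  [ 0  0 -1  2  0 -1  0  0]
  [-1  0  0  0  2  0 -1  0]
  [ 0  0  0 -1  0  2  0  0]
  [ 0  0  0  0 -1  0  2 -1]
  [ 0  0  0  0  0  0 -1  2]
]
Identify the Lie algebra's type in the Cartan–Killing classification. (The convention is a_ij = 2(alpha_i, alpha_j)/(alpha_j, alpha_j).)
A8

The matrix has rank 8 with 2's on the diagonal. Reading the off-diagonal entries as Dynkin edges (a single edge where a_ij = a_ji = -1; a double or triple edge where a_ij * a_ji = 2 or 3), the diagram is a chain of 8 nodes with single edges (A_8). One simple-root ordering that puts it in standard form is (alpha_6, alpha_4, alpha_3, alpha_2, alpha_1, alpha_5, alpha_7, alpha_8). So the algebra is type A_8, i.e. sl(9).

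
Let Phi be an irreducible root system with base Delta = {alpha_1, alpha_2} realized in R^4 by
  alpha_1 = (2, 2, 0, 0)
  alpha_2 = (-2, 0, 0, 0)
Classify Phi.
Compute the Cartan integers a_ij = 2(alpha_i, alpha_j)/(alpha_j, alpha_j); the resulting 2x2 Cartan matrix is
[[2, -2], [-1, 2]].
The roots have two lengths (squared-length ratio 2:1); the short ones are alpha_{2}. The associated Dynkin diagram is a chain of 2 nodes with a double edge at one end; the terminal node there is the unique short simple root (B_2), so the type is B_2 (the algebra so(5)).

B_2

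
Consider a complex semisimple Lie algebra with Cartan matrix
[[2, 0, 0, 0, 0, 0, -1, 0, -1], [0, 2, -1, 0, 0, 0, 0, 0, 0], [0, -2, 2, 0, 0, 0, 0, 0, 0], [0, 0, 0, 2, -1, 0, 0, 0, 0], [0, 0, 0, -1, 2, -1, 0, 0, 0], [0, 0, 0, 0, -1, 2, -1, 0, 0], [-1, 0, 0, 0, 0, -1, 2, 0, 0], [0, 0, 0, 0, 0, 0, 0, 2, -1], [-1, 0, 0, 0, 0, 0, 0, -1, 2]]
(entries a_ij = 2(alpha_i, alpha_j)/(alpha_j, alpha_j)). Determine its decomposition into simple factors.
A_7 (sl(8)) ⊕ B_2 (so(5))

The diagram associated to this matrix has two connected components: the simple roots {alpha_1, alpha_4, alpha_5, alpha_6, alpha_7, alpha_8, alpha_9} form a chain of 7 nodes with single edges (A_7), and {alpha_2, alpha_3} form a chain of 2 nodes with a double edge at one end; the terminal node there is the unique short simple root (B_2). A semisimple Lie algebra decomposes uniquely as the direct sum of simple ideals, one per connected component of its Dynkin diagram, so g ≅ A_7 ⊕ B_2 (dimension 63 + 10 = 73).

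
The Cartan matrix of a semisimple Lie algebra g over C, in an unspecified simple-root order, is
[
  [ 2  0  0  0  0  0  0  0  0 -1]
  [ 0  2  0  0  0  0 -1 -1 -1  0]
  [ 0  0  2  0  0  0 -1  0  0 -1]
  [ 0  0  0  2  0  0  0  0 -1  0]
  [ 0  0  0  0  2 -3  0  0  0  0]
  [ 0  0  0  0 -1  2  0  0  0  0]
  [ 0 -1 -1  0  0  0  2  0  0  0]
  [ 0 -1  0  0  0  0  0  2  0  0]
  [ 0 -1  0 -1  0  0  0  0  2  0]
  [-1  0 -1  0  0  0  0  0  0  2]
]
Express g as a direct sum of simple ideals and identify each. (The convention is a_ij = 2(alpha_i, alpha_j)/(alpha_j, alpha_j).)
E8 + G2

The diagram associated to this matrix has two connected components: the simple roots {alpha_1, alpha_2, alpha_3, alpha_4, alpha_7, alpha_8, alpha_9, alpha_10} form a chain of 7 nodes with one extra node attached to the third node from one end (E_8), and {alpha_5, alpha_6} form two nodes joined by a triple edge (G_2). A semisimple Lie algebra decomposes uniquely as the direct sum of simple ideals, one per connected component of its Dynkin diagram, so g ≅ E_8 ⊕ G_2 (dimension 248 + 14 = 262).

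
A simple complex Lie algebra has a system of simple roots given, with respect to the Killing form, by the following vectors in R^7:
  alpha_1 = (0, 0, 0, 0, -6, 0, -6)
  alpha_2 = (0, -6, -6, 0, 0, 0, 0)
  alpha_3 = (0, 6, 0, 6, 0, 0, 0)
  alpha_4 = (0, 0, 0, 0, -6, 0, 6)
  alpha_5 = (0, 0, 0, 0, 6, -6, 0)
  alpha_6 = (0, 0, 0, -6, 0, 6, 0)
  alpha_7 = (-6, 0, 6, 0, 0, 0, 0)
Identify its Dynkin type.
D7

Compute the Cartan integers a_ij = 2(alpha_i, alpha_j)/(alpha_j, alpha_j); the resulting 7x7 Cartan matrix is
[[2, 0, 0, 0, -1, 0, 0], [0, 2, -1, 0, 0, 0, -1], [0, -1, 2, 0, 0, -1, 0], [0, 0, 0, 2, -1, 0, 0], [-1, 0, 0, -1, 2, -1, 0], [0, 0, -1, 0, -1, 2, 0], [0, -1, 0, 0, 0, 0, 2]].
All simple roots have the same length, so the diagram is simply laced. The associated Dynkin diagram is a chain of 5 nodes with a fork of two nodes at one end (D_7), so the type is D_7 (the algebra so(14)).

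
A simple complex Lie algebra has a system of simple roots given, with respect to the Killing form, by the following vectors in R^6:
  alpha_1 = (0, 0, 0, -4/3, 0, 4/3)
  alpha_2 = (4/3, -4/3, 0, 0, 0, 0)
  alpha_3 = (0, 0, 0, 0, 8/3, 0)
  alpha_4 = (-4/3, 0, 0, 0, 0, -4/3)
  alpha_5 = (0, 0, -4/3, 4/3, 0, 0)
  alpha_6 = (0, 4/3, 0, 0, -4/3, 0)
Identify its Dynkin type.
C_6 (sp(12))

Compute the Cartan integers a_ij = 2(alpha_i, alpha_j)/(alpha_j, alpha_j); the resulting 6x6 Cartan matrix is
[[2, 0, 0, -1, -1, 0], [0, 2, 0, -1, 0, -1], [0, 0, 2, 0, 0, -2], [-1, -1, 0, 2, 0, 0], [-1, 0, 0, 0, 2, 0], [0, -1, -1, 0, 0, 2]].
The roots have two lengths (squared-length ratio 2:1); the short ones are alpha_{1,2,4,5,6}. The associated Dynkin diagram is a chain of 6 nodes with a double edge at one end; the terminal node there is the unique long simple root (C_6), so the type is C_6 (the algebra sp(12)).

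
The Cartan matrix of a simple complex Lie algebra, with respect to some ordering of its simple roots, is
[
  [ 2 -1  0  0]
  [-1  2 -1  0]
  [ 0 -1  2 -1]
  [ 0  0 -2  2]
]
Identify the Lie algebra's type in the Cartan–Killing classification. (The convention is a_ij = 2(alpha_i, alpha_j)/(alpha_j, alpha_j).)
C_4

The matrix has rank 4 with 2's on the diagonal. Reading the off-diagonal entries as Dynkin edges (a single edge where a_ij = a_ji = -1; a double or triple edge where a_ij * a_ji = 2 or 3), the diagram is a chain of 4 nodes with a double edge at one end; the terminal node there is the unique long simple root (C_4). One simple-root ordering that puts it in standard form is (alpha_1, alpha_2, alpha_3, alpha_4). So the algebra is type C_4, i.e. sp(8).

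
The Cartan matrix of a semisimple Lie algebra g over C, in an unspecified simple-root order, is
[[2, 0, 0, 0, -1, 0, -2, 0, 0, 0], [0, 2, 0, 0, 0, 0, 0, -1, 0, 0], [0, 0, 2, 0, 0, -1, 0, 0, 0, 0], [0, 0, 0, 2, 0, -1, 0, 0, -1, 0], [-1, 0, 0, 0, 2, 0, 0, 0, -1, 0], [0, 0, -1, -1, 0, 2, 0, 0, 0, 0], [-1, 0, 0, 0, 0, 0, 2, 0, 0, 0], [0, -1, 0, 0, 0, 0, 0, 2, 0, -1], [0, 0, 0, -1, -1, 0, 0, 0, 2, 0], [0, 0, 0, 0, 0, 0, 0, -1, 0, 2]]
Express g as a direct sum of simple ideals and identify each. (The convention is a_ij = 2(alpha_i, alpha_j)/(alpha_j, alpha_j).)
A_3 (sl(4)) + B_7 (so(15))

The diagram associated to this matrix has two connected components: the simple roots {alpha_2, alpha_8, alpha_10} form a chain of 3 nodes with single edges (A_3), and {alpha_1, alpha_3, alpha_4, alpha_5, alpha_6, alpha_7, alpha_9} form a chain of 7 nodes with a double edge at one end; the terminal node there is the unique short simple root (B_7). A semisimple Lie algebra decomposes uniquely as the direct sum of simple ideals, one per connected component of its Dynkin diagram, so g ≅ A_3 ⊕ B_7 (dimension 15 + 105 = 120).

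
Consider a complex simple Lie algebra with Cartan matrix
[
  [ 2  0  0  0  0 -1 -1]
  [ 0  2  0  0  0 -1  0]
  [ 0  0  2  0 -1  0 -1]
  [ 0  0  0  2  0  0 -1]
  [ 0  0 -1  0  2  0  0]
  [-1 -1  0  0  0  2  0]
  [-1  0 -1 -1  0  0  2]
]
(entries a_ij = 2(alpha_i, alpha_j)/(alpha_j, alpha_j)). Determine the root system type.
The matrix has rank 7 with 2's on the diagonal. Reading the off-diagonal entries as Dynkin edges (a single edge where a_ij = a_ji = -1; a double or triple edge where a_ij * a_ji = 2 or 3), the diagram is a chain of 6 nodes with one extra node attached to the third node from one end (E_7). One simple-root ordering that puts it in standard form is (alpha_5, alpha_4, alpha_3, alpha_7, alpha_1, alpha_6, alpha_2). So the algebra is type E_7.

type E_7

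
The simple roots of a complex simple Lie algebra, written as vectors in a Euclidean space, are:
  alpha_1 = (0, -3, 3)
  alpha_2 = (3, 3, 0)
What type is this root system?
A_2

Compute the Cartan integers a_ij = 2(alpha_i, alpha_j)/(alpha_j, alpha_j); the resulting 2x2 Cartan matrix is
[[2, -1], [-1, 2]].
All simple roots have the same length, so the diagram is simply laced. The associated Dynkin diagram is a chain of 2 nodes with single edges (A_2), so the type is A_2 (the algebra sl(3)).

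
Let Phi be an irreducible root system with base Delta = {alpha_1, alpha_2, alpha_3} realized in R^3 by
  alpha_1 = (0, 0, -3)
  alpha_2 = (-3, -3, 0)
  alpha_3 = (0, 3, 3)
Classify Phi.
B3

Compute the Cartan integers a_ij = 2(alpha_i, alpha_j)/(alpha_j, alpha_j); the resulting 3x3 Cartan matrix is
[[2, 0, -1], [0, 2, -1], [-2, -1, 2]].
The roots have two lengths (squared-length ratio 2:1); the short ones are alpha_{1}. The associated Dynkin diagram is a chain of 3 nodes with a double edge at one end; the terminal node there is the unique short simple root (B_3), so the type is B_3 (the algebra so(7)).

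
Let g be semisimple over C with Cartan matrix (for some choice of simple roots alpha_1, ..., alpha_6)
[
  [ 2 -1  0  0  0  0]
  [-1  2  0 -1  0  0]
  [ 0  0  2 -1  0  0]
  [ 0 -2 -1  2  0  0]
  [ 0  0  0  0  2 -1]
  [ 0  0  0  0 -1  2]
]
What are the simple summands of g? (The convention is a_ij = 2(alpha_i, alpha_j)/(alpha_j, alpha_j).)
The diagram associated to this matrix has two connected components: the simple roots {alpha_5, alpha_6} form a chain of 2 nodes with single edges (A_2), and {alpha_1, alpha_2, alpha_3, alpha_4} form a chain of 4 nodes with a double edge between the middle two (F_4). A semisimple Lie algebra decomposes uniquely as the direct sum of simple ideals, one per connected component of its Dynkin diagram, so g ≅ A_2 ⊕ F_4 (dimension 8 + 52 = 60).

A_2 (sl(3)) ⊕ F_4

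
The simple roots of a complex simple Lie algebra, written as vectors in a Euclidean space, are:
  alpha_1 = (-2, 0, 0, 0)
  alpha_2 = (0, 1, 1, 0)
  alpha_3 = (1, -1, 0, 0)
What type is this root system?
Compute the Cartan integers a_ij = 2(alpha_i, alpha_j)/(alpha_j, alpha_j); the resulting 3x3 Cartan matrix is
[[2, 0, -2], [0, 2, -1], [-1, -1, 2]].
The roots have two lengths (squared-length ratio 2:1); the short ones are alpha_{2,3}. The associated Dynkin diagram is a chain of 3 nodes with a double edge at one end; the terminal node there is the unique long simple root (C_3), so the type is C_3 (the algebra sp(6)).

type C_3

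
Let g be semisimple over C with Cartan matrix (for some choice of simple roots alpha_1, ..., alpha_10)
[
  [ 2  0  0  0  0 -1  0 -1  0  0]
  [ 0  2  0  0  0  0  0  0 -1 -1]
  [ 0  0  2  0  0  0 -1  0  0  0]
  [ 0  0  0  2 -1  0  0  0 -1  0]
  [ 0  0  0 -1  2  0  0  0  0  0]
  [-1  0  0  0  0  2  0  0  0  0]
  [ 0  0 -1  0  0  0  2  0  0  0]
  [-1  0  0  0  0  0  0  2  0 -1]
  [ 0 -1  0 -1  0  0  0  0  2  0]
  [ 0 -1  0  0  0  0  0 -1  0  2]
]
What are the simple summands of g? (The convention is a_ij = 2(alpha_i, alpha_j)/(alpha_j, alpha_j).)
A2 ⊕ A8

The diagram associated to this matrix has two connected components: the simple roots {alpha_3, alpha_7} form a chain of 2 nodes with single edges (A_2), and {alpha_1, alpha_2, alpha_4, alpha_5, alpha_6, alpha_8, alpha_9, alpha_10} form a chain of 8 nodes with single edges (A_8). A semisimple Lie algebra decomposes uniquely as the direct sum of simple ideals, one per connected component of its Dynkin diagram, so g ≅ A_2 ⊕ A_8 (dimension 8 + 80 = 88).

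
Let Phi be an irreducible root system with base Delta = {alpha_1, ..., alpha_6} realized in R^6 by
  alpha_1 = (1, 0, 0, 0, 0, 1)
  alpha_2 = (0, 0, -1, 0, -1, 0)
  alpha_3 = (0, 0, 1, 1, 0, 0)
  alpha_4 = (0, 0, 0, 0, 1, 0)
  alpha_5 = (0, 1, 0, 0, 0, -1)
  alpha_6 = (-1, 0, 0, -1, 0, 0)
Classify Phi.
Compute the Cartan integers a_ij = 2(alpha_i, alpha_j)/(alpha_j, alpha_j); the resulting 6x6 Cartan matrix is
[[2, 0, 0, 0, -1, -1], [0, 2, -1, -2, 0, 0], [0, -1, 2, 0, 0, -1], [0, -1, 0, 2, 0, 0], [-1, 0, 0, 0, 2, 0], [-1, 0, -1, 0, 0, 2]].
The roots have two lengths (squared-length ratio 2:1); the short ones are alpha_{4}. The associated Dynkin diagram is a chain of 6 nodes with a double edge at one end; the terminal node there is the unique short simple root (B_6), so the type is B_6 (the algebra so(13)).

type B_6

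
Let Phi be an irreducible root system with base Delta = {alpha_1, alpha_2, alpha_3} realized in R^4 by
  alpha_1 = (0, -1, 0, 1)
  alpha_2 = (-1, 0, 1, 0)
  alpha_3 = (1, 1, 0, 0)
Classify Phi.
Compute the Cartan integers a_ij = 2(alpha_i, alpha_j)/(alpha_j, alpha_j); the resulting 3x3 Cartan matrix is
[[2, 0, -1], [0, 2, -1], [-1, -1, 2]].
All simple roots have the same length, so the diagram is simply laced. The associated Dynkin diagram is a chain of 3 nodes with single edges (A_3), so the type is A_3 (the algebra sl(4)).

type A_3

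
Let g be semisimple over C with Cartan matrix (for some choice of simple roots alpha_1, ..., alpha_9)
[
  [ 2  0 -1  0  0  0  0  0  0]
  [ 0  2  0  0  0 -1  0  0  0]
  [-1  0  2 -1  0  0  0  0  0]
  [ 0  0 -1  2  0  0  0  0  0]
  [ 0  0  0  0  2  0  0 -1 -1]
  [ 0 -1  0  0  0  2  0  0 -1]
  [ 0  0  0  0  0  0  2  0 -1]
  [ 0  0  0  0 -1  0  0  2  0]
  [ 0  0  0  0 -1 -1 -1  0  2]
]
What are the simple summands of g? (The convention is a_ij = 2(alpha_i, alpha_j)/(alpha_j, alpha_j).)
The diagram associated to this matrix has two connected components: the simple roots {alpha_1, alpha_3, alpha_4} form a chain of 3 nodes with single edges (A_3), and {alpha_2, alpha_5, alpha_6, alpha_7, alpha_8, alpha_9} form a chain of 5 nodes with one extra node attached to the third node from one end (E_6). A semisimple Lie algebra decomposes uniquely as the direct sum of simple ideals, one per connected component of its Dynkin diagram, so g ≅ A_3 ⊕ E_6 (dimension 15 + 78 = 93).

A_3 ⊕ E_6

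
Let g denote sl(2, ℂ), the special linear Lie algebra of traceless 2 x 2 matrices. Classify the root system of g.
This is sl(2), which has dimension 2^2 - 1 = 3 and rank 2 - 1 = 1 (a Cartan subalgebra is the diagonal traceless matrices). In the classification of classical Lie algebras, the special linear algebra sl(n+1) has type A_n; here n = 1, so the Dynkin diagram is a chain of 1 nodes with single edges (A_1). Hence the type is A_1.

A_1 (sl(2))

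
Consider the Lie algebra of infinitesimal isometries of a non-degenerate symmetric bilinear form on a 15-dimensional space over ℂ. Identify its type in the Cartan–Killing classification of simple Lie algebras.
B_7

This is so(15) with 15 odd, which has dimension 15(15-1)/2 = 105 and rank (15-1)/2 = 7. In the classification of classical Lie algebras, the orthogonal algebra so(2n+1) in an odd number of variables has type B_n; here n = 7, so the Dynkin diagram is a chain of 7 nodes with a double edge at one end; the terminal node there is the unique short simple root (B_7). Hence the type is B_7.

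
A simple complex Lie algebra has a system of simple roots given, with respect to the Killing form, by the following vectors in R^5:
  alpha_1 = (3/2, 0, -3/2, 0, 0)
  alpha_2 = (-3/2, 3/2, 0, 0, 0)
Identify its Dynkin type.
Compute the Cartan integers a_ij = 2(alpha_i, alpha_j)/(alpha_j, alpha_j); the resulting 2x2 Cartan matrix is
[[2, -1], [-1, 2]].
All simple roots have the same length, so the diagram is simply laced. The associated Dynkin diagram is a chain of 2 nodes with single edges (A_2), so the type is A_2 (the algebra sl(3)).

A_2 (sl(3))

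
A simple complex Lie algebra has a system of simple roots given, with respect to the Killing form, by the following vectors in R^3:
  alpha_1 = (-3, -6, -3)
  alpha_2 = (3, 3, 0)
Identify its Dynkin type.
type G_2

Compute the Cartan integers a_ij = 2(alpha_i, alpha_j)/(alpha_j, alpha_j); the resulting 2x2 Cartan matrix is
[[2, -3], [-1, 2]].
The roots have two lengths (squared-length ratio 3:1); the short ones are alpha_{2}. The associated Dynkin diagram is two nodes joined by a triple edge (G_2), so the type is G_2.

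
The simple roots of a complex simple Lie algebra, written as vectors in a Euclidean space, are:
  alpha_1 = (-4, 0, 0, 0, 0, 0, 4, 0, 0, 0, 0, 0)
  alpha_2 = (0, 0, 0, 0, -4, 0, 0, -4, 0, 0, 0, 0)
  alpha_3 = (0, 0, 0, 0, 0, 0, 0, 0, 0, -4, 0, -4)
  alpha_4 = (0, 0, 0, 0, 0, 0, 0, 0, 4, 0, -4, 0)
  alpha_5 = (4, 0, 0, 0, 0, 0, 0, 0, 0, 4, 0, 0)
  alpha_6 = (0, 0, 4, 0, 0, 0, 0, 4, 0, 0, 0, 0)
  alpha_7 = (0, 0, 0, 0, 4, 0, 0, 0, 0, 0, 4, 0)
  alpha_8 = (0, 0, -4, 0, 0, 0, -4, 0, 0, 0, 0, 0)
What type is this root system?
type A_8

Compute the Cartan integers a_ij = 2(alpha_i, alpha_j)/(alpha_j, alpha_j); the resulting 8x8 Cartan matrix is
[[2, 0, 0, 0, -1, 0, 0, -1], [0, 2, 0, 0, 0, -1, -1, 0], [0, 0, 2, 0, -1, 0, 0, 0], [0, 0, 0, 2, 0, 0, -1, 0], [-1, 0, -1, 0, 2, 0, 0, 0], [0, -1, 0, 0, 0, 2, 0, -1], [0, -1, 0, -1, 0, 0, 2, 0], [-1, 0, 0, 0, 0, -1, 0, 2]].
All simple roots have the same length, so the diagram is simply laced. The associated Dynkin diagram is a chain of 8 nodes with single edges (A_8), so the type is A_8 (the algebra sl(9)).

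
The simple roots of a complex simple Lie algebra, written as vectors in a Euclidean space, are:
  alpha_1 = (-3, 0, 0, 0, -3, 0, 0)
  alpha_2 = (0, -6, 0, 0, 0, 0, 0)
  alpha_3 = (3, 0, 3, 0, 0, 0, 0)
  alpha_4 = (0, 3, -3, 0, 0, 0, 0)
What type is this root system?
Compute the Cartan integers a_ij = 2(alpha_i, alpha_j)/(alpha_j, alpha_j); the resulting 4x4 Cartan matrix is
[[2, 0, -1, 0], [0, 2, 0, -2], [-1, 0, 2, -1], [0, -1, -1, 2]].
The roots have two lengths (squared-length ratio 2:1); the short ones are alpha_{1,3,4}. The associated Dynkin diagram is a chain of 4 nodes with a double edge at one end; the terminal node there is the unique long simple root (C_4), so the type is C_4 (the algebra sp(8)).

C4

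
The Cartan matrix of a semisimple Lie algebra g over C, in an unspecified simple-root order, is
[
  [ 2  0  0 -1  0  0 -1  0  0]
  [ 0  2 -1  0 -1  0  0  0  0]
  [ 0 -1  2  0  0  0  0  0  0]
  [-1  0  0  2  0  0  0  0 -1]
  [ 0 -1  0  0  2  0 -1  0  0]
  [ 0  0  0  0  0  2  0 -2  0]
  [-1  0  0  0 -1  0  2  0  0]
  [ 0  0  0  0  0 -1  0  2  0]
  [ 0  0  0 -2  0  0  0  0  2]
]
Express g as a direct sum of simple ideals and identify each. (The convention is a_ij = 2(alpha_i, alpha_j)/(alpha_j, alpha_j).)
B_2 (so(5)) ⊕ C_7 (sp(14))

The diagram associated to this matrix has two connected components: the simple roots {alpha_6, alpha_8} form a chain of 2 nodes with a double edge at one end; the terminal node there is the unique short simple root (B_2), and {alpha_1, alpha_2, alpha_3, alpha_4, alpha_5, alpha_7, alpha_9} form a chain of 7 nodes with a double edge at one end; the terminal node there is the unique long simple root (C_7). A semisimple Lie algebra decomposes uniquely as the direct sum of simple ideals, one per connected component of its Dynkin diagram, so g ≅ B_2 ⊕ C_7 (dimension 10 + 105 = 115).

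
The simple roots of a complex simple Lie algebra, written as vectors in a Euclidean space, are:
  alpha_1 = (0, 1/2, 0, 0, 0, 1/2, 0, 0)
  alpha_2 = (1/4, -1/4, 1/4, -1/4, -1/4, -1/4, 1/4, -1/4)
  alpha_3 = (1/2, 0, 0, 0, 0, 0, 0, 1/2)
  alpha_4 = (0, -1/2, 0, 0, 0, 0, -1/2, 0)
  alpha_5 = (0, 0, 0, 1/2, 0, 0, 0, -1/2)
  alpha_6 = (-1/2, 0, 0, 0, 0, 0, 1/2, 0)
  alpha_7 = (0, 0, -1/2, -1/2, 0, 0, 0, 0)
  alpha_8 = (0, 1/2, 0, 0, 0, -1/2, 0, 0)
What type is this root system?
Compute the Cartan integers a_ij = 2(alpha_i, alpha_j)/(alpha_j, alpha_j); the resulting 8x8 Cartan matrix is
[[2, -1, 0, -1, 0, 0, 0, 0], [-1, 2, 0, 0, 0, 0, 0, 0], [0, 0, 2, 0, -1, -1, 0, 0], [-1, 0, 0, 2, 0, -1, 0, -1], [0, 0, -1, 0, 2, 0, -1, 0], [0, 0, -1, -1, 0, 2, 0, 0], [0, 0, 0, 0, -1, 0, 2, 0], [0, 0, 0, -1, 0, 0, 0, 2]].
All simple roots have the same length, so the diagram is simply laced. The associated Dynkin diagram is a chain of 7 nodes with one extra node attached to the third node from one end (E_8), so the type is E_8.

type E_8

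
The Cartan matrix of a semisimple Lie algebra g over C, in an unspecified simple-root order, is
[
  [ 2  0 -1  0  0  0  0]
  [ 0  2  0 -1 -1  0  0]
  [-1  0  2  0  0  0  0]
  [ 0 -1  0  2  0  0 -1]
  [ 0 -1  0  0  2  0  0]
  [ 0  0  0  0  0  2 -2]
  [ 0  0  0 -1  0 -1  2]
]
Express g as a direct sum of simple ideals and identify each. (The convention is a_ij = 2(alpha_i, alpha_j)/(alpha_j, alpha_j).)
The diagram associated to this matrix has two connected components: the simple roots {alpha_1, alpha_3} form a chain of 2 nodes with single edges (A_2), and {alpha_2, alpha_4, alpha_5, alpha_6, alpha_7} form a chain of 5 nodes with a double edge at one end; the terminal node there is the unique long simple root (C_5). A semisimple Lie algebra decomposes uniquely as the direct sum of simple ideals, one per connected component of its Dynkin diagram, so g ≅ A_2 ⊕ C_5 (dimension 8 + 55 = 63).

A2 ⊕ C5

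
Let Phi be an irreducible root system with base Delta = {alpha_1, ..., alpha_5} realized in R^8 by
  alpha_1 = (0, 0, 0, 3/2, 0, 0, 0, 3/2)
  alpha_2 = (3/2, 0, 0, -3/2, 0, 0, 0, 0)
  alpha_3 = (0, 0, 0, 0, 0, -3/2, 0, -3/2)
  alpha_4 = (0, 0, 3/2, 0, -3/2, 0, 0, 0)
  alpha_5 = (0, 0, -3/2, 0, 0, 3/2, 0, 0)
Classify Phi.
A_5

Compute the Cartan integers a_ij = 2(alpha_i, alpha_j)/(alpha_j, alpha_j); the resulting 5x5 Cartan matrix is
[[2, -1, -1, 0, 0], [-1, 2, 0, 0, 0], [-1, 0, 2, 0, -1], [0, 0, 0, 2, -1], [0, 0, -1, -1, 2]].
All simple roots have the same length, so the diagram is simply laced. The associated Dynkin diagram is a chain of 5 nodes with single edges (A_5), so the type is A_5 (the algebra sl(6)).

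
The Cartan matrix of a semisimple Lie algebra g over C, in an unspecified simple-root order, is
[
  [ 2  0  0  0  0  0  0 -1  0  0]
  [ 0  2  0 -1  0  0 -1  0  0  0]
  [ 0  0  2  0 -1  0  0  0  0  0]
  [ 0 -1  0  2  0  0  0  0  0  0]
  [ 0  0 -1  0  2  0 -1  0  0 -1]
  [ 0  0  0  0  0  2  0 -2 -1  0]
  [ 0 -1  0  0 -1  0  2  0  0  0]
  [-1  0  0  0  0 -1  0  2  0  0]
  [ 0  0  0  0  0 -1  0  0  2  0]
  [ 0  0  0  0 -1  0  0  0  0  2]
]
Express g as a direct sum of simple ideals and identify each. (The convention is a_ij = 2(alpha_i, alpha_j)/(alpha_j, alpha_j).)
D_6 (so(12)) ⊕ F_4

The diagram associated to this matrix has two connected components: the simple roots {alpha_2, alpha_3, alpha_4, alpha_5, alpha_7, alpha_10} form a chain of 4 nodes with a fork of two nodes at one end (D_6), and {alpha_1, alpha_6, alpha_8, alpha_9} form a chain of 4 nodes with a double edge between the middle two (F_4). A semisimple Lie algebra decomposes uniquely as the direct sum of simple ideals, one per connected component of its Dynkin diagram, so g ≅ D_6 ⊕ F_4 (dimension 66 + 52 = 118).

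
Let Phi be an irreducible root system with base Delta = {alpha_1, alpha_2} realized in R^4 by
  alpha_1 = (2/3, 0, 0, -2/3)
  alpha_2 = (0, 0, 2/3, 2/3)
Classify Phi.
A2

Compute the Cartan integers a_ij = 2(alpha_i, alpha_j)/(alpha_j, alpha_j); the resulting 2x2 Cartan matrix is
[[2, -1], [-1, 2]].
All simple roots have the same length, so the diagram is simply laced. The associated Dynkin diagram is a chain of 2 nodes with single edges (A_2), so the type is A_2 (the algebra sl(3)).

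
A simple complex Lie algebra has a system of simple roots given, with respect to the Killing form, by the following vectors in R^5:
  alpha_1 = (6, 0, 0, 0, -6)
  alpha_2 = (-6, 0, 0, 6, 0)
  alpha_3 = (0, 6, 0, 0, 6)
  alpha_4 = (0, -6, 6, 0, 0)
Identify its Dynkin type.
A_4

Compute the Cartan integers a_ij = 2(alpha_i, alpha_j)/(alpha_j, alpha_j); the resulting 4x4 Cartan matrix is
[[2, -1, -1, 0], [-1, 2, 0, 0], [-1, 0, 2, -1], [0, 0, -1, 2]].
All simple roots have the same length, so the diagram is simply laced. The associated Dynkin diagram is a chain of 4 nodes with single edges (A_4), so the type is A_4 (the algebra sl(5)).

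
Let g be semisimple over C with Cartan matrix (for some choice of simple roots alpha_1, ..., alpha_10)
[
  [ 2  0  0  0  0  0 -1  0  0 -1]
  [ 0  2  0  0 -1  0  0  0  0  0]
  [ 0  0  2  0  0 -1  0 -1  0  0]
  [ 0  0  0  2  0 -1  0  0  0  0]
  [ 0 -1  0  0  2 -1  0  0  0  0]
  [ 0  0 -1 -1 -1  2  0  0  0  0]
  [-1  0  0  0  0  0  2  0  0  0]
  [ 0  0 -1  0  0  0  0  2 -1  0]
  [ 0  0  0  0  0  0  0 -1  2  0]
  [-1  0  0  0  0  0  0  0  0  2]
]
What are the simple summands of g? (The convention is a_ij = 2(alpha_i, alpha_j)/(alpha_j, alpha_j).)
A_3 ⊕ E_7

The diagram associated to this matrix has two connected components: the simple roots {alpha_1, alpha_7, alpha_10} form a chain of 3 nodes with single edges (A_3), and {alpha_2, alpha_3, alpha_4, alpha_5, alpha_6, alpha_8, alpha_9} form a chain of 6 nodes with one extra node attached to the third node from one end (E_7). A semisimple Lie algebra decomposes uniquely as the direct sum of simple ideals, one per connected component of its Dynkin diagram, so g ≅ A_3 ⊕ E_7 (dimension 15 + 133 = 148).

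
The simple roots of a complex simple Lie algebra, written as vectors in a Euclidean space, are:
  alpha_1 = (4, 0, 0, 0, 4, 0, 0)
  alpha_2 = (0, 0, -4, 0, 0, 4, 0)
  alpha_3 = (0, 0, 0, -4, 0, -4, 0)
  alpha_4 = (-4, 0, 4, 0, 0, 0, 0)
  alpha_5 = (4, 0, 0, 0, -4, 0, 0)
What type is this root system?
Compute the Cartan integers a_ij = 2(alpha_i, alpha_j)/(alpha_j, alpha_j); the resulting 5x5 Cartan matrix is
[[2, 0, 0, -1, 0], [0, 2, -1, -1, 0], [0, -1, 2, 0, 0], [-1, -1, 0, 2, -1], [0, 0, 0, -1, 2]].
All simple roots have the same length, so the diagram is simply laced. The associated Dynkin diagram is a chain of 3 nodes with a fork of two nodes at one end (D_5), so the type is D_5 (the algebra so(10)).

type D_5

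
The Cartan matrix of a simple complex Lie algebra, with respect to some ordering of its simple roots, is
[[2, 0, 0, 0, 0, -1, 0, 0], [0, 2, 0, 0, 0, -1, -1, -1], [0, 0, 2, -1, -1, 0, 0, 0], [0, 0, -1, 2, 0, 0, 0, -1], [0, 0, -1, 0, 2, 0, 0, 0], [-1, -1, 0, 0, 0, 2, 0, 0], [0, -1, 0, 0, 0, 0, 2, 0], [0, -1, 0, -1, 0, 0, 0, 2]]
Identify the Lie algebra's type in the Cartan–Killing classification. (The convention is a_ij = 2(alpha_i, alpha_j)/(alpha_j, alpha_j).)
E8

The matrix has rank 8 with 2's on the diagonal. Reading the off-diagonal entries as Dynkin edges (a single edge where a_ij = a_ji = -1; a double or triple edge where a_ij * a_ji = 2 or 3), the diagram is a chain of 7 nodes with one extra node attached to the third node from one end (E_8). One simple-root ordering that puts it in standard form is (alpha_1, alpha_7, alpha_6, alpha_2, alpha_8, alpha_4, alpha_3, alpha_5). So the algebra is type E_8.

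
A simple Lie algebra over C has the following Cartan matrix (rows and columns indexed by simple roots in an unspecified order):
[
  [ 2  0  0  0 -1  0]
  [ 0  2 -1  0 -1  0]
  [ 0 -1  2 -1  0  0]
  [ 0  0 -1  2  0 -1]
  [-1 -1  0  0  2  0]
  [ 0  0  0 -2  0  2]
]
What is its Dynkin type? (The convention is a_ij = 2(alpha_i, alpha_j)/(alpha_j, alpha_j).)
The matrix has rank 6 with 2's on the diagonal. Reading the off-diagonal entries as Dynkin edges (a single edge where a_ij = a_ji = -1; a double or triple edge where a_ij * a_ji = 2 or 3), the diagram is a chain of 6 nodes with a double edge at one end; the terminal node there is the unique long simple root (C_6). One simple-root ordering that puts it in standard form is (alpha_1, alpha_5, alpha_2, alpha_3, alpha_4, alpha_6). So the algebra is type C_6, i.e. sp(12).

C_6 (sp(12))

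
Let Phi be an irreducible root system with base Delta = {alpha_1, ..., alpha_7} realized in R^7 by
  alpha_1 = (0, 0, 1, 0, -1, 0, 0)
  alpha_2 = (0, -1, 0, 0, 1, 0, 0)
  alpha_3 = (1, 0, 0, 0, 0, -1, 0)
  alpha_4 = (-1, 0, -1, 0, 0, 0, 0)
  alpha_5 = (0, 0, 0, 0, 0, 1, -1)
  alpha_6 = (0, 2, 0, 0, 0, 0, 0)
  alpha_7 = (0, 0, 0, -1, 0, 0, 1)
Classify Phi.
Compute the Cartan integers a_ij = 2(alpha_i, alpha_j)/(alpha_j, alpha_j); the resulting 7x7 Cartan matrix is
[[2, -1, 0, -1, 0, 0, 0], [-1, 2, 0, 0, 0, -1, 0], [0, 0, 2, -1, -1, 0, 0], [-1, 0, -1, 2, 0, 0, 0], [0, 0, -1, 0, 2, 0, -1], [0, -2, 0, 0, 0, 2, 0], [0, 0, 0, 0, -1, 0, 2]].
The roots have two lengths (squared-length ratio 2:1); the short ones are alpha_{1,2,3,4,5,7}. The associated Dynkin diagram is a chain of 7 nodes with a double edge at one end; the terminal node there is the unique long simple root (C_7), so the type is C_7 (the algebra sp(14)).

C_7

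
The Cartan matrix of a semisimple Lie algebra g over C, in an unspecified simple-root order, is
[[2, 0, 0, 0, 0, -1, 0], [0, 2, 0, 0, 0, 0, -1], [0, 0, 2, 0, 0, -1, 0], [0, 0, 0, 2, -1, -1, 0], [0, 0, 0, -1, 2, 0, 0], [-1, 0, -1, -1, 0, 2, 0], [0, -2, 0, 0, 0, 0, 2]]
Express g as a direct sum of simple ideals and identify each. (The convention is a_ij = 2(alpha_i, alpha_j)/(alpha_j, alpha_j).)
The diagram associated to this matrix has two connected components: the simple roots {alpha_2, alpha_7} form a chain of 2 nodes with a double edge at one end; the terminal node there is the unique short simple root (B_2), and {alpha_1, alpha_3, alpha_4, alpha_5, alpha_6} form a chain of 3 nodes with a fork of two nodes at one end (D_5). A semisimple Lie algebra decomposes uniquely as the direct sum of simple ideals, one per connected component of its Dynkin diagram, so g ≅ B_2 ⊕ D_5 (dimension 10 + 45 = 55).

B_2 + D_5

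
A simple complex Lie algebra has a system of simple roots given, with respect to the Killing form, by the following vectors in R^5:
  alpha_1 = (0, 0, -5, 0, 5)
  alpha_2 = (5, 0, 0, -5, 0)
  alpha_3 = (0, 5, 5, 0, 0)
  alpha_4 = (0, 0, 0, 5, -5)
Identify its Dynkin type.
A4

Compute the Cartan integers a_ij = 2(alpha_i, alpha_j)/(alpha_j, alpha_j); the resulting 4x4 Cartan matrix is
[[2, 0, -1, -1], [0, 2, 0, -1], [-1, 0, 2, 0], [-1, -1, 0, 2]].
All simple roots have the same length, so the diagram is simply laced. The associated Dynkin diagram is a chain of 4 nodes with single edges (A_4), so the type is A_4 (the algebra sl(5)).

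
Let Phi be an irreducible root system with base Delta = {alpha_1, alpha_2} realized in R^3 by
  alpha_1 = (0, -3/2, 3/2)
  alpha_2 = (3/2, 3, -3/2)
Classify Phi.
G2

Compute the Cartan integers a_ij = 2(alpha_i, alpha_j)/(alpha_j, alpha_j); the resulting 2x2 Cartan matrix is
[[2, -1], [-3, 2]].
The roots have two lengths (squared-length ratio 3:1); the short ones are alpha_{1}. The associated Dynkin diagram is two nodes joined by a triple edge (G_2), so the type is G_2.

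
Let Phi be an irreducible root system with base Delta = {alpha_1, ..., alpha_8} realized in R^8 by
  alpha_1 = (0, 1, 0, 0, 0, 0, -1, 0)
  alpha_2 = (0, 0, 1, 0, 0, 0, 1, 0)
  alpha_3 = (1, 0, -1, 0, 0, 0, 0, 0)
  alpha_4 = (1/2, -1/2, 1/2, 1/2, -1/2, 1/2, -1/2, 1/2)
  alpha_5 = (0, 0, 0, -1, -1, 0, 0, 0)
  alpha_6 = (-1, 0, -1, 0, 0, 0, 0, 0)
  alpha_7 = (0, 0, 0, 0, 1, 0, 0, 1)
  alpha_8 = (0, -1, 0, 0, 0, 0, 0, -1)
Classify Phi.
type E_8

Compute the Cartan integers a_ij = 2(alpha_i, alpha_j)/(alpha_j, alpha_j); the resulting 8x8 Cartan matrix is
[[2, -1, 0, 0, 0, 0, 0, -1], [-1, 2, -1, 0, 0, -1, 0, 0], [0, -1, 2, 0, 0, 0, 0, 0], [0, 0, 0, 2, 0, -1, 0, 0], [0, 0, 0, 0, 2, 0, -1, 0], [0, -1, 0, -1, 0, 2, 0, 0], [0, 0, 0, 0, -1, 0, 2, -1], [-1, 0, 0, 0, 0, 0, -1, 2]].
All simple roots have the same length, so the diagram is simply laced. The associated Dynkin diagram is a chain of 7 nodes with one extra node attached to the third node from one end (E_8), so the type is E_8.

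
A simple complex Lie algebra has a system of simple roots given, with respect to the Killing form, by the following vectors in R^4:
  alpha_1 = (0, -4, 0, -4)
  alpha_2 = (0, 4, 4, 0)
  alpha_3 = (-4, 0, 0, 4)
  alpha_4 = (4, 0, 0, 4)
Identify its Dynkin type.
D_4 (so(8))

Compute the Cartan integers a_ij = 2(alpha_i, alpha_j)/(alpha_j, alpha_j); the resulting 4x4 Cartan matrix is
[[2, -1, -1, -1], [-1, 2, 0, 0], [-1, 0, 2, 0], [-1, 0, 0, 2]].
All simple roots have the same length, so the diagram is simply laced. The associated Dynkin diagram is a chain of 2 nodes with a fork of two nodes at one end (D_4), so the type is D_4 (the algebra so(8)).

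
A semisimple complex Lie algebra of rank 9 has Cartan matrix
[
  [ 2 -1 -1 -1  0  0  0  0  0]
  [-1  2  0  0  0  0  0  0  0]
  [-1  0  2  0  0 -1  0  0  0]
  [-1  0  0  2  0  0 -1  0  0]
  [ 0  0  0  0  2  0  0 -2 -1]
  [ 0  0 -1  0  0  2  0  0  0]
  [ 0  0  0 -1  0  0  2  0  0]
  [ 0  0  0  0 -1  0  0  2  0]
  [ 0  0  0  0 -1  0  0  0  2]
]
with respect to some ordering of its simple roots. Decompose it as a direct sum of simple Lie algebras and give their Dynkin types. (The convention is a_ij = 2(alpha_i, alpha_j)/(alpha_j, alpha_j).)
type B_3 + type E_6

The diagram associated to this matrix has two connected components: the simple roots {alpha_5, alpha_8, alpha_9} form a chain of 3 nodes with a double edge at one end; the terminal node there is the unique short simple root (B_3), and {alpha_1, alpha_2, alpha_3, alpha_4, alpha_6, alpha_7} form a chain of 5 nodes with one extra node attached to the third node from one end (E_6). A semisimple Lie algebra decomposes uniquely as the direct sum of simple ideals, one per connected component of its Dynkin diagram, so g ≅ B_3 ⊕ E_6 (dimension 21 + 78 = 99).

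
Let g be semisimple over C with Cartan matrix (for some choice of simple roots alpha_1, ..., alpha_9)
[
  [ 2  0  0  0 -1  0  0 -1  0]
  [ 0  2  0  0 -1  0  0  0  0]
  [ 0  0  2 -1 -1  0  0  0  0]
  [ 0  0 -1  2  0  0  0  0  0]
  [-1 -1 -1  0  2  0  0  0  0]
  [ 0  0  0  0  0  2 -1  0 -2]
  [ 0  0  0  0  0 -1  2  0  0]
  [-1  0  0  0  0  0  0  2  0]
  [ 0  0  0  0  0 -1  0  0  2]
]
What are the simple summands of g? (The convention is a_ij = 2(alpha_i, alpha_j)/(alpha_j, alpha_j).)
type B_3 ⊕ type E_6

The diagram associated to this matrix has two connected components: the simple roots {alpha_6, alpha_7, alpha_9} form a chain of 3 nodes with a double edge at one end; the terminal node there is the unique short simple root (B_3), and {alpha_1, alpha_2, alpha_3, alpha_4, alpha_5, alpha_8} form a chain of 5 nodes with one extra node attached to the third node from one end (E_6). A semisimple Lie algebra decomposes uniquely as the direct sum of simple ideals, one per connected component of its Dynkin diagram, so g ≅ B_3 ⊕ E_6 (dimension 21 + 78 = 99).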